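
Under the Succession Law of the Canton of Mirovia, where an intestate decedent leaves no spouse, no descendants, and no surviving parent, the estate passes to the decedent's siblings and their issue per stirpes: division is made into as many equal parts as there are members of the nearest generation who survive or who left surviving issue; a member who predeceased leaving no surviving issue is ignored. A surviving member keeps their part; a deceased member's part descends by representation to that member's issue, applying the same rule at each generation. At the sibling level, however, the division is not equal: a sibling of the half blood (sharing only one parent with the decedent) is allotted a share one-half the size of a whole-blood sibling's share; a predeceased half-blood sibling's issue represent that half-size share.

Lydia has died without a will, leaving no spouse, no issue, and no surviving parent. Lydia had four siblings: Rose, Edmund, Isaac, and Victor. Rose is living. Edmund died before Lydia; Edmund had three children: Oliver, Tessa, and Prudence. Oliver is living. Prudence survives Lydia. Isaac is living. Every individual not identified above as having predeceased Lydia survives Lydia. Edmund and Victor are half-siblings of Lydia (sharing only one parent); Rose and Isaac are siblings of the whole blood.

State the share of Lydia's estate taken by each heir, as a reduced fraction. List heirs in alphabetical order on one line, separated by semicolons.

No spouse, descendants, or parent survives, so the estate passes to Lydia's siblings per stirpes.
Half-blood siblings count for one-half the weight of whole-blood siblings at the initial division.
Dividing 1 in proportion to weights (total weight 3): Rose (weight 1) → 1/3; Edmund (weight 1/2) → 1/6; Isaac (weight 1) → 1/3; Victor (weight 1/2) → 1/6.
Rose is living and takes 1/3.
Edmund predeceased; the 1/6 allotted to Edmund's branch passes to Edmund's issue by representation.
The 1/6 is divided into 3 equal shares of 1/18 among Oliver, Tessa, Prudence.
Oliver is living and takes 1/18.
Tessa is living and takes 1/18.
Prudence is living and takes 1/18.
Isaac is living and takes 1/3.
Victor is living and takes 1/6.

Isaac 1/3; Oliver 1/18; Prudence 1/18; Rose 1/3; Tessa 1/18; Victor 1/6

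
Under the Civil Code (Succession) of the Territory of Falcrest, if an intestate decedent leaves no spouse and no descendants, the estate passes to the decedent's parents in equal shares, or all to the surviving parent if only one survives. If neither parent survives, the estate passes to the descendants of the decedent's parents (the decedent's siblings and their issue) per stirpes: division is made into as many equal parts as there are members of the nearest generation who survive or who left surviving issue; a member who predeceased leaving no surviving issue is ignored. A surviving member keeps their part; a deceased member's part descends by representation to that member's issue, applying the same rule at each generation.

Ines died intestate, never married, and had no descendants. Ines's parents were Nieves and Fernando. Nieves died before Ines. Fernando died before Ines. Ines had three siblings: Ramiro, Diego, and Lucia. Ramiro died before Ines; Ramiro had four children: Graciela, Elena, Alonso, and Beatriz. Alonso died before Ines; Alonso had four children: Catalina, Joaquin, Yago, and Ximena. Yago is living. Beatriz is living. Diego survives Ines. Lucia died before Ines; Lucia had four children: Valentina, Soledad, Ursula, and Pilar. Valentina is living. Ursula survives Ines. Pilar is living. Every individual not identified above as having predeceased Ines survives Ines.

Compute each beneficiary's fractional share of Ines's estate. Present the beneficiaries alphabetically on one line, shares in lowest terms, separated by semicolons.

Neither parent survives and there are no descendants, so the estate passes to Ines's siblings and their issue per stirpes.
The estate is divided into 3 equal shares of 1/3 among Ramiro, Diego, Lucia.
Ramiro predeceased; the 1/3 allotted to Ramiro's branch passes to Ramiro's issue by representation.
The 1/3 is divided into 4 equal shares of 1/12 among Graciela, Elena, Alonso, Beatriz.
Graciela is living and takes 1/12.
Elena is living and takes 1/12.
Alonso predeceased; the 1/12 allotted to Alonso's branch passes to Alonso's issue by representation.
The 1/12 is divided into 4 equal shares of 1/48 among Catalina, Joaquin, Yago, Ximena.
Catalina is living and takes 1/48.
Joaquin is living and takes 1/48.
Yago is living and takes 1/48.
Ximena is living and takes 1/48.
Beatriz is living and takes 1/12.
Diego is living and takes 1/3.
Lucia predeceased; the 1/3 allotted to Lucia's branch passes to Lucia's issue by representation.
The 1/3 is divided into 4 equal shares of 1/12 among Valentina, Soledad, Ursula, Pilar.
Valentina is living and takes 1/12.
Soledad is living and takes 1/12.
Ursula is living and takes 1/12.
Pilar is living and takes 1/12.

Beatriz 1/12; Catalina 1/48; Diego 1/3; Elena 1/12; Graciela 1/12; Joaquin 1/48; Pilar 1/12; Soledad 1/12; Ursula 1/12; Valentina 1/12; Ximena 1/48; Yago 1/48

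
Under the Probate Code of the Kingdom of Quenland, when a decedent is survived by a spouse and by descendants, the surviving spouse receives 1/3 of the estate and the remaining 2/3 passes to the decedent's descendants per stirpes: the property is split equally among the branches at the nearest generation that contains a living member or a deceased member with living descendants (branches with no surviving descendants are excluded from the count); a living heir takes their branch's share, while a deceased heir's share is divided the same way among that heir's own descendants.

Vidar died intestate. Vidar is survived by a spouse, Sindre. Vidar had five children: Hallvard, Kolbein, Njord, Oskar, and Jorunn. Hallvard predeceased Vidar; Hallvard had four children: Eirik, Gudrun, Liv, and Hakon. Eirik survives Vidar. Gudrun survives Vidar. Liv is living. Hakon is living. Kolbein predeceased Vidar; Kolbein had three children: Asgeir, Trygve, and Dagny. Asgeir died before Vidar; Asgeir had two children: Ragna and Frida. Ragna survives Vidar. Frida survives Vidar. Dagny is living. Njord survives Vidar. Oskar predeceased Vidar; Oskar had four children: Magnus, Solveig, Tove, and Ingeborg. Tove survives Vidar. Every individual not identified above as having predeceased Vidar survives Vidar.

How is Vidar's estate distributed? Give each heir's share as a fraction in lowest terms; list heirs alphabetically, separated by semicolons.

Dagny 2/45; Eirik 1/30; Frida 1/45; Gudrun 1/30; Hakon 1/30; Ingeborg 1/30; Jorunn 2/15; Liv 1/30; Magnus 1/30; Njord 2/15; Ragna 1/45; Sindre 1/3; Solveig 1/30; Tove 1/30; Trygve 2/45

Sindre, as surviving spouse, takes 1/3.
The remaining 2/3 passes to Vidar's descendants per stirpes.
The 2/3 is divided into 5 equal shares of 2/15 among Hallvard, Kolbein, Njord, Oskar, Jorunn.
Hallvard predeceased; the 2/15 allotted to Hallvard's branch passes to Hallvard's issue by representation.
The 2/15 is divided into 4 equal shares of 1/30 among Eirik, Gudrun, Liv, Hakon.
Eirik is living and takes 1/30.
Gudrun is living and takes 1/30.
Liv is living and takes 1/30.
Hakon is living and takes 1/30.
Kolbein predeceased; the 2/15 allotted to Kolbein's branch passes to Kolbein's issue by representation.
The 2/15 is divided into 3 equal shares of 2/45 among Asgeir, Trygve, Dagny.
Asgeir predeceased; the 2/45 allotted to Asgeir's branch passes to Asgeir's issue by representation.
The 2/45 is divided into 2 equal shares of 1/45 among Ragna, Frida.
Ragna is living and takes 1/45.
Frida is living and takes 1/45.
Trygve is living and takes 2/45.
Dagny is living and takes 2/45.
Njord is living and takes 2/15.
Oskar predeceased; the 2/15 allotted to Oskar's branch passes to Oskar's issue by representation.
The 2/15 is divided into 4 equal shares of 1/30 among Magnus, Solveig, Tove, Ingeborg.
Magnus is living and takes 1/30.
Solveig is living and takes 1/30.
Tove is living and takes 1/30.
Ingeborg is living and takes 1/30.
Jorunn is living and takes 2/15.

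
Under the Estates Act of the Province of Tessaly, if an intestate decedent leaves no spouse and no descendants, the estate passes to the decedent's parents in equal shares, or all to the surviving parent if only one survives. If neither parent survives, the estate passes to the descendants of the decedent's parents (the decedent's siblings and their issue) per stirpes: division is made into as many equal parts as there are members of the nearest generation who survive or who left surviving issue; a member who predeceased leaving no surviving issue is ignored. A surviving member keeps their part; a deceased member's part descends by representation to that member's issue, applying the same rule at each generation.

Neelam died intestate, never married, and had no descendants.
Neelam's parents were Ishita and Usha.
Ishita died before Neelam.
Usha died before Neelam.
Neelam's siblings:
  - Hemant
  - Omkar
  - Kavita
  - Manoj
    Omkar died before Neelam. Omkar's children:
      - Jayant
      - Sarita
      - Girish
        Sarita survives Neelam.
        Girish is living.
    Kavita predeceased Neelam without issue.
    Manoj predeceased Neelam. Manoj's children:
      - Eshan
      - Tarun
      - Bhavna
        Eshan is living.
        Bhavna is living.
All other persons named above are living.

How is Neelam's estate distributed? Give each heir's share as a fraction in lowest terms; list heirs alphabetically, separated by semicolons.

Bhavna 1/9; Eshan 1/9; Girish 1/9; Hemant 1/3; Jayant 1/9; Sarita 1/9; Tarun 1/9

Neither parent survives and there are no descendants, so the estate passes to Neelam's siblings and their issue per stirpes.
Kavita left no surviving issue, so that branch lapses and is disregarded.
The estate is divided into 3 equal shares of 1/3 among Hemant, Omkar, Manoj.
Hemant is living and takes 1/3.
Omkar predeceased; the 1/3 allotted to Omkar's branch passes to Omkar's issue by representation.
The 1/3 is divided into 3 equal shares of 1/9 among Jayant, Sarita, Girish.
Jayant is living and takes 1/9.
Sarita is living and takes 1/9.
Girish is living and takes 1/9.
Manoj predeceased; the 1/3 allotted to Manoj's branch passes to Manoj's issue by representation.
The 1/3 is divided into 3 equal shares of 1/9 among Eshan, Tarun, Bhavna.
Eshan is living and takes 1/9.
Tarun is living and takes 1/9.
Bhavna is living and takes 1/9.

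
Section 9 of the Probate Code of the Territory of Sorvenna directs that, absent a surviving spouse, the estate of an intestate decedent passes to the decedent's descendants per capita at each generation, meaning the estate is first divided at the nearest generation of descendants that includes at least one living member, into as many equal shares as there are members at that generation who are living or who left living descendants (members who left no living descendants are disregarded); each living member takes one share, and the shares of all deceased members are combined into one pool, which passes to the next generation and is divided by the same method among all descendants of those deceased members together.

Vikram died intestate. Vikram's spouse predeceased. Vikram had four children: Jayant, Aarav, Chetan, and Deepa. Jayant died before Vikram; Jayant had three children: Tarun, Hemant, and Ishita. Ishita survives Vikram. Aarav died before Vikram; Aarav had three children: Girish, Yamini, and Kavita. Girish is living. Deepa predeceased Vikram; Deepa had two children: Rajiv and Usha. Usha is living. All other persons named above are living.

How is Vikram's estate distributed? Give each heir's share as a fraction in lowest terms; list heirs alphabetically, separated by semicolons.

Chetan 1/4; Girish 3/32; Hemant 3/32; Ishita 3/32; Kavita 3/32; Rajiv 3/32; Tarun 3/32; Usha 3/32; Yamini 3/32

There is no surviving spouse, so the entire estate passes to Vikram's descendants per capita at each generation.
At generation 1 (Jayant, Aarav, Chetan, Deepa) there are 4 shares of (1)/4 = 1/4 each.
Living: Chetan — each takes 1/4.
Deceased: Jayant, Aarav, and Deepa. Their combined 3/4 is pooled and carried to generation 2.
At generation 2 (Tarun, Hemant, Ishita, Girish, Yamini, Kavita, Rajiv, Usha) there are 8 shares of (3/4)/8 = 3/32 each.
Living: Tarun, Hemant, Ishita, Girish, Yamini, Kavita, Rajiv, and Usha — each takes 3/32.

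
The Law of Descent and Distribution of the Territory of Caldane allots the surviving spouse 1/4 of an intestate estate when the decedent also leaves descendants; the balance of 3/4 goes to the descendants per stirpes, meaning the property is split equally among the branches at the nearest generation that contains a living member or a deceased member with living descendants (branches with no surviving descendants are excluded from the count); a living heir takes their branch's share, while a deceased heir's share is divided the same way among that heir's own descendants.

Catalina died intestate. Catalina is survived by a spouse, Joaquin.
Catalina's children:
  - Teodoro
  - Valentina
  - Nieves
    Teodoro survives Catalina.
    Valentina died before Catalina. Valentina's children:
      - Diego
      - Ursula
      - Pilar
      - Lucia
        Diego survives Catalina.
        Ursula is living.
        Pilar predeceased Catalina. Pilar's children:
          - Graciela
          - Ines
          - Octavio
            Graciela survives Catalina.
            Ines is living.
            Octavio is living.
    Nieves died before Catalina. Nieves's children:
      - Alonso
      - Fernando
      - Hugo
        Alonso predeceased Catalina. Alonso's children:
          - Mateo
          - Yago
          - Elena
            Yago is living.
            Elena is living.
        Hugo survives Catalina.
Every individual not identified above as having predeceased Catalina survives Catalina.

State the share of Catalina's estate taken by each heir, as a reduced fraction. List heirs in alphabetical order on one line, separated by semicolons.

Diego 1/16; Elena 1/36; Fernando 1/12; Graciela 1/48; Hugo 1/12; Ines 1/48; Joaquin 1/4; Lucia 1/16; Mateo 1/36; Octavio 1/48; Teodoro 1/4; Ursula 1/16; Yago 1/36

Joaquin, as surviving spouse, takes 1/4.
The remaining 3/4 passes to Catalina's descendants per stirpes.
The 3/4 is divided into 3 equal shares of 1/4 among Teodoro, Valentina, Nieves.
Teodoro is living and takes 1/4.
Valentina predeceased; the 1/4 allotted to Valentina's branch passes to Valentina's issue by representation.
The 1/4 is divided into 4 equal shares of 1/16 among Diego, Ursula, Pilar, Lucia.
Diego is living and takes 1/16.
Ursula is living and takes 1/16.
Pilar predeceased; the 1/16 allotted to Pilar's branch passes to Pilar's issue by representation.
The 1/16 is divided into 3 equal shares of 1/48 among Graciela, Ines, Octavio.
Graciela is living and takes 1/48.
Ines is living and takes 1/48.
Octavio is living and takes 1/48.
Lucia is living and takes 1/16.
Nieves predeceased; the 1/4 allotted to Nieves's branch passes to Nieves's issue by representation.
The 1/4 is divided into 3 equal shares of 1/12 among Alonso, Fernando, Hugo.
Alonso predeceased; the 1/12 allotted to Alonso's branch passes to Alonso's issue by representation.
The 1/12 is divided into 3 equal shares of 1/36 among Mateo, Yago, Elena.
Mateo is living and takes 1/36.
Yago is living and takes 1/36.
Elena is living and takes 1/36.
Fernando is living and takes 1/12.
Hugo is living and takes 1/12.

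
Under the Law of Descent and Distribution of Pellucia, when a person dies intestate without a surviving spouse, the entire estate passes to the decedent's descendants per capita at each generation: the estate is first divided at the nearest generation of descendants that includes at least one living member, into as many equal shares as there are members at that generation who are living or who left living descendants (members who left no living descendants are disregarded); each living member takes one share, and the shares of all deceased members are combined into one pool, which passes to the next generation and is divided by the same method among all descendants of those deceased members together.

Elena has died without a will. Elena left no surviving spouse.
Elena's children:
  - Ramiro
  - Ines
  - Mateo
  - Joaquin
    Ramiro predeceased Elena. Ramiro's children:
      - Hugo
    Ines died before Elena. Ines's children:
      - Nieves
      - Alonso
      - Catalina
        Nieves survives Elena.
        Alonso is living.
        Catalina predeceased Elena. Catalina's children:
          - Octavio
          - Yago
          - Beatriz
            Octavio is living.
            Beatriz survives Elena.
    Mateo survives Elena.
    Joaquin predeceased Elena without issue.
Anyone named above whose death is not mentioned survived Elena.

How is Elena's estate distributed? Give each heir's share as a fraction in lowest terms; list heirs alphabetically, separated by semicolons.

There is no surviving spouse, so the entire estate passes to Elena's descendants per capita at each generation.
At generation 1 (Ramiro, Ines, Mateo) there are 3 shares of (1)/3 = 1/3 each.
Living: Mateo — each takes 1/3.
Deceased: Ramiro and Ines. Their combined 2/3 is pooled and carried to generation 2.
At generation 2 (Hugo, Nieves, Alonso, Catalina) there are 4 shares of (2/3)/4 = 1/6 each.
Living: Hugo, Nieves, and Alonso — each takes 1/6.
Deceased: Catalina. That 1/6 share is carried to generation 3.
At generation 3 (Octavio, Yago, Beatriz) there are 3 shares of (1/6)/3 = 1/18 each.
Living: Octavio, Yago, and Beatriz — each takes 1/18.

Alonso 1/6; Beatriz 1/18; Hugo 1/6; Mateo 1/3; Nieves 1/6; Octavio 1/18; Yago 1/18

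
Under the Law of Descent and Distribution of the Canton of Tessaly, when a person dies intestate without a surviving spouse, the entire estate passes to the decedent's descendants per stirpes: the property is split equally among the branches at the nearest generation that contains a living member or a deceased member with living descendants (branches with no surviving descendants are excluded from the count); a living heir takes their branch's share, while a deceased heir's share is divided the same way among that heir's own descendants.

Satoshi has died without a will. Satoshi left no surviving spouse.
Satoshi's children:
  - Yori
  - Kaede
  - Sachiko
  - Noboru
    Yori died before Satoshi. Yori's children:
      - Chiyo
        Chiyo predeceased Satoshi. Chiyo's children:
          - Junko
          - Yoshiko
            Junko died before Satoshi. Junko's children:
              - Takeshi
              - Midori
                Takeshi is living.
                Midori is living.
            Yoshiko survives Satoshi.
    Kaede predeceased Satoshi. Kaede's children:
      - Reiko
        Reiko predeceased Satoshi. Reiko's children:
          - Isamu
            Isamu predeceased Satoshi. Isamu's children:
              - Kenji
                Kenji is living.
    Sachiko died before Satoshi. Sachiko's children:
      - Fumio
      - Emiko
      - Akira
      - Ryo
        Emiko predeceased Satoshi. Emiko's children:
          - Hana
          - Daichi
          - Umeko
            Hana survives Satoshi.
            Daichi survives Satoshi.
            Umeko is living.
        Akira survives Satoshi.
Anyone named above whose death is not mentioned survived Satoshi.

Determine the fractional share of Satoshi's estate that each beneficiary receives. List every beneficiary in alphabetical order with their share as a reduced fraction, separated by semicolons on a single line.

Akira 1/16; Daichi 1/48; Fumio 1/16; Hana 1/48; Kenji 1/4; Midori 1/16; Noboru 1/4; Ryo 1/16; Takeshi 1/16; Umeko 1/48; Yoshiko 1/8

There is no surviving spouse, so the entire estate passes to Satoshi's descendants per stirpes.
The estate is divided into 4 equal shares of 1/4 among Yori, Kaede, Sachiko, Noboru.
Yori predeceased; the 1/4 allotted to Yori's branch passes to Yori's issue by representation.
Chiyo's line is the sole branch at this level, so the full 1/4 passes to Chiyo's issue by representation.
The 1/4 is divided into 2 equal shares of 1/8 among Junko, Yoshiko.
Junko predeceased; the 1/8 allotted to Junko's branch passes to Junko's issue by representation.
The 1/8 is divided into 2 equal shares of 1/16 among Takeshi, Midori.
Takeshi is living and takes 1/16.
Midori is living and takes 1/16.
Yoshiko is living and takes 1/8.
Kaede predeceased; the 1/4 allotted to Kaede's branch passes to Kaede's issue by representation.
Reiko's line is the sole branch at this level, so the full 1/4 passes to Reiko's issue by representation.
Isamu's line is the sole branch at this level, so the full 1/4 passes to Isamu's issue by representation.
Kenji is the sole taker at this level and receives the full 1/4.
Sachiko predeceased; the 1/4 allotted to Sachiko's branch passes to Sachiko's issue by representation.
The 1/4 is divided into 4 equal shares of 1/16 among Fumio, Emiko, Akira, Ryo.
Fumio is living and takes 1/16.
Emiko predeceased; the 1/16 allotted to Emiko's branch passes to Emiko's issue by representation.
The 1/16 is divided into 3 equal shares of 1/48 among Hana, Daichi, Umeko.
Hana is living and takes 1/48.
Daichi is living and takes 1/48.
Umeko is living and takes 1/48.
Akira is living and takes 1/16.
Ryo is living and takes 1/16.
Noboru is living and takes 1/4.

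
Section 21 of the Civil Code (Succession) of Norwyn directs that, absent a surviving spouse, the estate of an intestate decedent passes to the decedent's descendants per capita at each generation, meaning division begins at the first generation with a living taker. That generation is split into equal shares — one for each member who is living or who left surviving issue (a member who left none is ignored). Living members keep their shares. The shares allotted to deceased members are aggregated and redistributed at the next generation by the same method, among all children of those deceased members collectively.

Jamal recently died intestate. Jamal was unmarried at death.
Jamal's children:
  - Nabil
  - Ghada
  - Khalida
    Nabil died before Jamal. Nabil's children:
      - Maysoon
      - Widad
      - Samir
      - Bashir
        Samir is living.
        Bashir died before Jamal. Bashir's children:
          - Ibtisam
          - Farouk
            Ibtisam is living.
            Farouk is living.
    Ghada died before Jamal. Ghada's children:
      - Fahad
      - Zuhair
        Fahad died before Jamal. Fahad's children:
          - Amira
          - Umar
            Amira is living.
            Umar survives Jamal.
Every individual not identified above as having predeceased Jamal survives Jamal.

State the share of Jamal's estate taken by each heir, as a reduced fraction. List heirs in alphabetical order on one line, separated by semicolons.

There is no surviving spouse, so the entire estate passes to Jamal's descendants per capita at each generation.
At generation 1 (Nabil, Ghada, Khalida) there are 3 shares of (1)/3 = 1/3 each.
Living: Khalida — each takes 1/3.
Deceased: Nabil and Ghada. Their combined 2/3 is pooled and carried to generation 2.
At generation 2 (Maysoon, Widad, Samir, Bashir, Fahad, Zuhair) there are 6 shares of (2/3)/6 = 1/9 each.
Living: Maysoon, Widad, Samir, and Zuhair — each takes 1/9.
Deceased: Bashir and Fahad. Their combined 2/9 is pooled and carried to generation 3.
At generation 3 (Ibtisam, Farouk, Amira, Umar) there are 4 shares of (2/9)/4 = 1/18 each.
Living: Ibtisam, Farouk, Amira, and Umar — each takes 1/18.

Amira 1/18; Farouk 1/18; Ibtisam 1/18; Khalida 1/3; Maysoon 1/9; Samir 1/9; Umar 1/18; Widad 1/9; Zuhair 1/9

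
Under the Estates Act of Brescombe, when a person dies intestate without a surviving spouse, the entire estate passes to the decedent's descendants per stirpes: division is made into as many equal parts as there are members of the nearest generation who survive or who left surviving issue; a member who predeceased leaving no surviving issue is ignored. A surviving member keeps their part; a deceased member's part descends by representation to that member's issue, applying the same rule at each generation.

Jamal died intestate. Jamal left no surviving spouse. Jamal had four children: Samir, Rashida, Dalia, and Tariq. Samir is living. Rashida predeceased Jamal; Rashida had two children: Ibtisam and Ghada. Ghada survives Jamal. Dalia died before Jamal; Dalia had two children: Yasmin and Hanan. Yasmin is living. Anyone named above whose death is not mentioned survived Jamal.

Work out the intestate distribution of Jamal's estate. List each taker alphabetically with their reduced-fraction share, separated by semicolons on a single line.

Ghada 1/8; Hanan 1/8; Ibtisam 1/8; Samir 1/4; Tariq 1/4; Yasmin 1/8

There is no surviving spouse, so the entire estate passes to Jamal's descendants per stirpes.
The estate is divided into 4 equal shares of 1/4 among Samir, Rashida, Dalia, Tariq.
Samir is living and takes 1/4.
Rashida predeceased; the 1/4 allotted to Rashida's branch passes to Rashida's issue by representation.
The 1/4 is divided into 2 equal shares of 1/8 among Ibtisam, Ghada.
Ibtisam is living and takes 1/8.
Ghada is living and takes 1/8.
Dalia predeceased; the 1/4 allotted to Dalia's branch passes to Dalia's issue by representation.
The 1/4 is divided into 2 equal shares of 1/8 among Yasmin, Hanan.
Yasmin is living and takes 1/8.
Hanan is living and takes 1/8.
Tariq is living and takes 1/4.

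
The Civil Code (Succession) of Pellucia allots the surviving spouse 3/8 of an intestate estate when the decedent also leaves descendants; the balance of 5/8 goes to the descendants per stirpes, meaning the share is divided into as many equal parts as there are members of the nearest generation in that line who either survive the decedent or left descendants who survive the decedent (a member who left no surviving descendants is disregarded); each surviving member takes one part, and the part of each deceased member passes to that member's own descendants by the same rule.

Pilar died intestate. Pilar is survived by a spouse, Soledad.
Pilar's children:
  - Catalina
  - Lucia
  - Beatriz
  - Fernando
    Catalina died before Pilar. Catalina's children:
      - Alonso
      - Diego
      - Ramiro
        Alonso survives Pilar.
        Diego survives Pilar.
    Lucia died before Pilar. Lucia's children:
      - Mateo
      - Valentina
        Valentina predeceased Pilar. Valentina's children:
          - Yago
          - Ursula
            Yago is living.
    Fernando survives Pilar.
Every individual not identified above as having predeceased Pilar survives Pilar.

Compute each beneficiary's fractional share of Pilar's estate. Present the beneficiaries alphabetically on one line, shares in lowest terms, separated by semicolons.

Soledad, as surviving spouse, takes 3/8.
The remaining 5/8 passes to Pilar's descendants per stirpes.
The 5/8 is divided into 4 equal shares of 5/32 among Catalina, Lucia, Beatriz, Fernando.
Catalina predeceased; the 5/32 allotted to Catalina's branch passes to Catalina's issue by representation.
The 5/32 is divided into 3 equal shares of 5/96 among Alonso, Diego, Ramiro.
Alonso is living and takes 5/96.
Diego is living and takes 5/96.
Ramiro is living and takes 5/96.
Lucia predeceased; the 5/32 allotted to Lucia's branch passes to Lucia's issue by representation.
The 5/32 is divided into 2 equal shares of 5/64 among Mateo, Valentina.
Mateo is living and takes 5/64.
Valentina predeceased; the 5/64 allotted to Valentina's branch passes to Valentina's issue by representation.
The 5/64 is divided into 2 equal shares of 5/128 among Yago, Ursula.
Yago is living and takes 5/128.
Ursula is living and takes 5/128.
Beatriz is living and takes 5/32.
Fernando is living and takes 5/32.

Alonso 5/96; Beatriz 5/32; Diego 5/96; Fernando 5/32; Mateo 5/64; Ramiro 5/96; Soledad 3/8; Ursula 5/128; Yago 5/128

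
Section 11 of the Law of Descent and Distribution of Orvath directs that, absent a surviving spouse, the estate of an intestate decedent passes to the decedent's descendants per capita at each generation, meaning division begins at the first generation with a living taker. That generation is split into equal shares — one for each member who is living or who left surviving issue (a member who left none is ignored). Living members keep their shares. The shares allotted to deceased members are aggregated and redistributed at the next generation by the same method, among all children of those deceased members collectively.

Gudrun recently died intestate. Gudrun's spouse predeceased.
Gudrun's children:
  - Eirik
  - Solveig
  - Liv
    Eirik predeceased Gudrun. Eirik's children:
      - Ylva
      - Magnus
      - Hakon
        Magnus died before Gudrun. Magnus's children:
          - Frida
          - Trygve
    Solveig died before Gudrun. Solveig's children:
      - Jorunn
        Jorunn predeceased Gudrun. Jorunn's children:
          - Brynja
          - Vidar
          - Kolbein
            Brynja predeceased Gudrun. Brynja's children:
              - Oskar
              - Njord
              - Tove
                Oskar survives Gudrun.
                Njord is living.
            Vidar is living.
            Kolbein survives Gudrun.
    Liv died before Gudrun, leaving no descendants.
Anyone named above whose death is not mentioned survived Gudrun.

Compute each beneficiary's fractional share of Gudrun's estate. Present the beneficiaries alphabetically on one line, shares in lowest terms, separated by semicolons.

Frida 1/10; Hakon 1/4; Kolbein 1/10; Njord 1/30; Oskar 1/30; Tove 1/30; Trygve 1/10; Vidar 1/10; Ylva 1/4

There is no surviving spouse, so the entire estate passes to Gudrun's descendants per capita at each generation.
No one at generation 1 (Eirik, Solveig) is living; moving to the next generation.
At generation 2 (Ylva, Magnus, Hakon, Jorunn) there are 4 shares of (1)/4 = 1/4 each.
Living: Ylva and Hakon — each takes 1/4.
Deceased: Magnus and Jorunn. Their combined 1/2 is pooled and carried to generation 3.
At generation 3 (Frida, Trygve, Brynja, Vidar, Kolbein) there are 5 shares of (1/2)/5 = 1/10 each.
Living: Frida, Trygve, Vidar, and Kolbein — each takes 1/10.
Deceased: Brynja. That 1/10 share is carried to generation 4.
At generation 4 (Oskar, Njord, Tove) there are 3 shares of (1/10)/3 = 1/30 each.
Living: Oskar, Njord, and Tove — each takes 1/30.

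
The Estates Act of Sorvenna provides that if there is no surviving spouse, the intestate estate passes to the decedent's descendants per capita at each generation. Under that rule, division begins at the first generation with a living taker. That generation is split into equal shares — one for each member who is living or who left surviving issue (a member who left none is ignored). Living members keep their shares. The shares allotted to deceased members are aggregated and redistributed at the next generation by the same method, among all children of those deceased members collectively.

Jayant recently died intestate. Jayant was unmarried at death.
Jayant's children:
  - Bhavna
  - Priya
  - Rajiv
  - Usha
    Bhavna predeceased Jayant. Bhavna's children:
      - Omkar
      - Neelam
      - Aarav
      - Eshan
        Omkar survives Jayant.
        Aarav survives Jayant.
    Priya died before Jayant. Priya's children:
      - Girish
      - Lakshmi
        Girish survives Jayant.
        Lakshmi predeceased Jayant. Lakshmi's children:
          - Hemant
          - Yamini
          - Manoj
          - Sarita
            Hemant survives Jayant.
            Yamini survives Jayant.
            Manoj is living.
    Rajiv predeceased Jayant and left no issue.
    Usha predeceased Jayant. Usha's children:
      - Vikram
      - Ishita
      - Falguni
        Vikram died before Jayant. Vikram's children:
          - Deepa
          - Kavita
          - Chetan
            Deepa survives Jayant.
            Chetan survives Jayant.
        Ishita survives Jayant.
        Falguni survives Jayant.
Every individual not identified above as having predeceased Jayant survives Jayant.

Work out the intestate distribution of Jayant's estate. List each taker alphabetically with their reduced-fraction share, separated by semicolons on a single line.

Aarav 1/9; Chetan 2/63; Deepa 2/63; Eshan 1/9; Falguni 1/9; Girish 1/9; Hemant 2/63; Ishita 1/9; Kavita 2/63; Manoj 2/63; Neelam 1/9; Omkar 1/9; Sarita 2/63; Yamini 2/63

There is no surviving spouse, so the entire estate passes to Jayant's descendants per capita at each generation.
No one at generation 1 (Bhavna, Priya, Usha) is living; moving to the next generation.
At generation 2 (Omkar, Neelam, Aarav, Eshan, Girish, Lakshmi, Vikram, Ishita, Falguni) there are 9 shares of (1)/9 = 1/9 each.
Living: Omkar, Neelam, Aarav, Eshan, Girish, Ishita, and Falguni — each takes 1/9.
Deceased: Lakshmi and Vikram. Their combined 2/9 is pooled and carried to generation 3.
At generation 3 (Hemant, Yamini, Manoj, Sarita, Deepa, Kavita, Chetan) there are 7 shares of (2/9)/7 = 2/63 each.
Living: Hemant, Yamini, Manoj, Sarita, Deepa, Kavita, and Chetan — each takes 2/63.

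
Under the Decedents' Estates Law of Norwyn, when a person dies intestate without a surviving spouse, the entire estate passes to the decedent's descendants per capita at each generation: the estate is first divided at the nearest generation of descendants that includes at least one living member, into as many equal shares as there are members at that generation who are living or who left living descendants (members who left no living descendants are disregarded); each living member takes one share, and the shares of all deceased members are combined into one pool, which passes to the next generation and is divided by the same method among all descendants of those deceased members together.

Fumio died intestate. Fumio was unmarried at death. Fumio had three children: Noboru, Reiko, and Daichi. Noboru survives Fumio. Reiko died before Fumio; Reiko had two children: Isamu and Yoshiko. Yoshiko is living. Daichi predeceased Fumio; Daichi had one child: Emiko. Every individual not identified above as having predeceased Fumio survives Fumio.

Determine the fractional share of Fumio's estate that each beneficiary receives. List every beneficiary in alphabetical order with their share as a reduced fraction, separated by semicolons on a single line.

Emiko 2/9; Isamu 2/9; Noboru 1/3; Yoshiko 2/9

There is no surviving spouse, so the entire estate passes to Fumio's descendants per capita at each generation.
At generation 1 (Noboru, Reiko, Daichi) there are 3 shares of (1)/3 = 1/3 each.
Living: Noboru — each takes 1/3.
Deceased: Reiko and Daichi. Their combined 2/3 is pooled and carried to generation 2.
At generation 2 (Isamu, Yoshiko, Emiko) there are 3 shares of (2/3)/3 = 2/9 each.
Living: Isamu, Yoshiko, and Emiko — each takes 2/9.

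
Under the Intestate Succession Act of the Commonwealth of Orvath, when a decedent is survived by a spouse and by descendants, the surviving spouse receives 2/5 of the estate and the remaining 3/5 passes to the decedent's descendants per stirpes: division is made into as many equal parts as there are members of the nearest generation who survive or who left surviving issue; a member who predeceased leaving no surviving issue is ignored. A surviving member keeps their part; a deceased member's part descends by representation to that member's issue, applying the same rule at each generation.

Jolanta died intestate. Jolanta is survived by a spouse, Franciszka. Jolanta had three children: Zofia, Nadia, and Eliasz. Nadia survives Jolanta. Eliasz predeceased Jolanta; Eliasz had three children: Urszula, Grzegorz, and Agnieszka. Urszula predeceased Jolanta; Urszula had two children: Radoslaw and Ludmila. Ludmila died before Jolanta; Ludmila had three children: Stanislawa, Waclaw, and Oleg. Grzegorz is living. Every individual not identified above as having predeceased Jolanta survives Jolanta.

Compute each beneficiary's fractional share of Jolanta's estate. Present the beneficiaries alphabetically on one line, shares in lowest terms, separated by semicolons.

Franciszka, as surviving spouse, takes 2/5.
The remaining 3/5 passes to Jolanta's descendants per stirpes.
The 3/5 is divided into 3 equal shares of 1/5 among Zofia, Nadia, Eliasz.
Zofia is living and takes 1/5.
Nadia is living and takes 1/5.
Eliasz predeceased; the 1/5 allotted to Eliasz's branch passes to Eliasz's issue by representation.
The 1/5 is divided into 3 equal shares of 1/15 among Urszula, Grzegorz, Agnieszka.
Urszula predeceased; the 1/15 allotted to Urszula's branch passes to Urszula's issue by representation.
The 1/15 is divided into 2 equal shares of 1/30 among Radoslaw, Ludmila.
Radoslaw is living and takes 1/30.
Ludmila predeceased; the 1/30 allotted to Ludmila's branch passes to Ludmila's issue by representation.
The 1/30 is divided into 3 equal shares of 1/90 among Stanislawa, Waclaw, Oleg.
Stanislawa is living and takes 1/90.
Waclaw is living and takes 1/90.
Oleg is living and takes 1/90.
Grzegorz is living and takes 1/15.
Agnieszka is living and takes 1/15.

Agnieszka 1/15; Franciszka 2/5; Grzegorz 1/15; Nadia 1/5; Oleg 1/90; Radoslaw 1/30; Stanislawa 1/90; Waclaw 1/90; Zofia 1/5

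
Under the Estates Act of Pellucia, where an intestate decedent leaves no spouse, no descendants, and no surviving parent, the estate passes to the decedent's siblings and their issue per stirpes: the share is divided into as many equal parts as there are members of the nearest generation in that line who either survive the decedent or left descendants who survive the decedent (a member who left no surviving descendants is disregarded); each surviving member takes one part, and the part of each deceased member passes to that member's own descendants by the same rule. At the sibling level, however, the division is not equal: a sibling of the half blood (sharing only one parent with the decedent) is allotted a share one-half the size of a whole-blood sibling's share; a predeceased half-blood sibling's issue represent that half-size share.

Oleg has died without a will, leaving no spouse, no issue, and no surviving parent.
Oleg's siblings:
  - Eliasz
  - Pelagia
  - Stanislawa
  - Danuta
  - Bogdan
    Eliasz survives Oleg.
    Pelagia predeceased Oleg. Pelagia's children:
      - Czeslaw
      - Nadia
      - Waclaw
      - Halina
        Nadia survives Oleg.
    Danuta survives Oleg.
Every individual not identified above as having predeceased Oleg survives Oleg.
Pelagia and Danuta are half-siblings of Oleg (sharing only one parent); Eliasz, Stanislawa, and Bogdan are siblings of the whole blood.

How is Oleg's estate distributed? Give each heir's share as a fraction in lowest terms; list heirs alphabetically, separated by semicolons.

Bogdan 1/4; Czeslaw 1/32; Danuta 1/8; Eliasz 1/4; Halina 1/32; Nadia 1/32; Stanislawa 1/4; Waclaw 1/32

No spouse, descendants, or parent survives, so the estate passes to Oleg's siblings per stirpes.
Half-blood siblings count for one-half the weight of whole-blood siblings at the initial division.
Dividing 1 in proportion to weights (total weight 4): Eliasz (weight 1) → 1/4; Pelagia (weight 1/2) → 1/8; Stanislawa (weight 1) → 1/4; Danuta (weight 1/2) → 1/8; Bogdan (weight 1) → 1/4.
Eliasz is living and takes 1/4.
Pelagia predeceased; the 1/8 allotted to Pelagia's branch passes to Pelagia's issue by representation.
The 1/8 is divided into 4 equal shares of 1/32 among Czeslaw, Nadia, Waclaw, Halina.
Czeslaw is living and takes 1/32.
Nadia is living and takes 1/32.
Waclaw is living and takes 1/32.
Halina is living and takes 1/32.
Stanislawa is living and takes 1/4.
Danuta is living and takes 1/8.
Bogdan is living and takes 1/4.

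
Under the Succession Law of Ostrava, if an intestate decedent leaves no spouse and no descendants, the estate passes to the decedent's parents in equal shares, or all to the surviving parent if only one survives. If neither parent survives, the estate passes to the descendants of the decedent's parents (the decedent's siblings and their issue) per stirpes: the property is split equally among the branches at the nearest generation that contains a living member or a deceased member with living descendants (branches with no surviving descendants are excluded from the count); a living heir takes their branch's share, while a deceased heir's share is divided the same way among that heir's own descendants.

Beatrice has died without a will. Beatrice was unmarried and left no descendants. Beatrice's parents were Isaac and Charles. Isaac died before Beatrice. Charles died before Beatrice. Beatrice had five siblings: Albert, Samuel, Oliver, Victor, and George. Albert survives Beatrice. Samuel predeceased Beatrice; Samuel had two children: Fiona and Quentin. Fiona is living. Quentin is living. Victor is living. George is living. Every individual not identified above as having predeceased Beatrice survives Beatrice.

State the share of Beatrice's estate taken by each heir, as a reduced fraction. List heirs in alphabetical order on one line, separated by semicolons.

Albert 1/5; Fiona 1/10; George 1/5; Oliver 1/5; Quentin 1/10; Victor 1/5

Neither parent survives and there are no descendants, so the estate passes to Beatrice's siblings and their issue per stirpes.
The estate is divided into 5 equal shares of 1/5 among Albert, Samuel, Oliver, Victor, George.
Albert is living and takes 1/5.
Samuel predeceased; the 1/5 allotted to Samuel's branch passes to Samuel's issue by representation.
The 1/5 is divided into 2 equal shares of 1/10 among Fiona, Quentin.
Fiona is living and takes 1/10.
Quentin is living and takes 1/10.
Oliver is living and takes 1/5.
Victor is living and takes 1/5.
George is living and takes 1/5.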